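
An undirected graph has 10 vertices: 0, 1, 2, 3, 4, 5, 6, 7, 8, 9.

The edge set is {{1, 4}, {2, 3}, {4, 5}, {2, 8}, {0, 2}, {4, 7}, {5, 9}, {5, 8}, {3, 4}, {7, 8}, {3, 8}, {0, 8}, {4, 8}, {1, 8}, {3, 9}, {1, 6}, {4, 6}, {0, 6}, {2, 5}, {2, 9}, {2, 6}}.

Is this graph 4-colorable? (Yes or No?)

The chromatic number is 3. 2, 5, 9 form a triangle, so at least 3 colors are needed.
3 colors suffice: 0=green, 1=green, 2=blue, 3=green, 4=blue, 5=green, 6=red, 7=green, 8=red, 9=red.
Since 4 ≥ 3, a proper 4-coloring certainly exists.

Yes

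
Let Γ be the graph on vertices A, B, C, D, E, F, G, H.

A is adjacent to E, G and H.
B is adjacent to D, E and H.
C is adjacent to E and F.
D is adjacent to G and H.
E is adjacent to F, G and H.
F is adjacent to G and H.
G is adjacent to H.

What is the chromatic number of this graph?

4

A, E, G, H are mutually adjacent (a clique of size 4), so at least 4 colors are needed.
4 colors suffice: color 1 → {C, H}; color 2 → {D, E}; color 3 → {B, G}; color 4 → {A, F}. Each edge has distinct colors on its endpoints.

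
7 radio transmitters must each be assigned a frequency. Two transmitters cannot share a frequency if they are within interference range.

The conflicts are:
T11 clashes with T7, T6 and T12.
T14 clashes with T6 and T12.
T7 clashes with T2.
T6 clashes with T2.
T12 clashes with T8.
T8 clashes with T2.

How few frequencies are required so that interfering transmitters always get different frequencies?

3

The cycle T6-T14-T12-T8-T2-T6 has odd length 5, so it cannot be 2-colored; at least 3 frequencies are needed.
3 frequencies suffice: frequency 1 → {T12, T2}; frequency 2 → {T11, T14, T8}; frequency 3 → {T7, T6}. Each listed conflict is separated.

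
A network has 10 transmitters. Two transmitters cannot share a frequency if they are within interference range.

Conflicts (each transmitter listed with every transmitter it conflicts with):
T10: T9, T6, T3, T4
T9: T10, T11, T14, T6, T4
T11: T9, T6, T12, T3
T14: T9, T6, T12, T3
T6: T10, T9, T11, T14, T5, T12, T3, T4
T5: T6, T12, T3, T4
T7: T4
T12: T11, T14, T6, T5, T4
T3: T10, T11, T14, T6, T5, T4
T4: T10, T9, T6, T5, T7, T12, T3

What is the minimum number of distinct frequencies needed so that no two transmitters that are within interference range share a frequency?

4

T10, T9, T6, T4 all conflict with each other, so at least 4 frequencies are needed.
4 frequencies suffice: frequency 1 → {T6, T7}; frequency 2 → {T11, T14, T4}; frequency 3 → {T9, T12, T3}; frequency 4 → {T10, T5}. No two conflicting transmitters share a frequency.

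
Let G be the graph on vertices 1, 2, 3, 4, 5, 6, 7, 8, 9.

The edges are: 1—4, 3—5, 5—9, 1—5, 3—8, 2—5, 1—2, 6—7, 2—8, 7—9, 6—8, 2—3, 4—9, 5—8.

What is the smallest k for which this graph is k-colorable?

4

2, 3, 5, 8 are mutually adjacent (a clique of size 4), so at least 4 colors are needed.
4 colors suffice: 1=green, 2=blue, 3=yellow, 4=red, 5=red, 6=red, 7=green, 8=green, 9=blue. No two adjacent vertices share a color.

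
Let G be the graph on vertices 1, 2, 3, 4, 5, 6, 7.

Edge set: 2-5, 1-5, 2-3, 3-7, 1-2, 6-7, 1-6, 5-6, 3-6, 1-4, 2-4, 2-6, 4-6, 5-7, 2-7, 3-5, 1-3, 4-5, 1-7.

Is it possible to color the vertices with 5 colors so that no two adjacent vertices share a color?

1, 2, 3, 5, 6, 7 are mutually adjacent (a clique of size 6), so at least 6 colors are needed.
So 5 colors are not enough.

No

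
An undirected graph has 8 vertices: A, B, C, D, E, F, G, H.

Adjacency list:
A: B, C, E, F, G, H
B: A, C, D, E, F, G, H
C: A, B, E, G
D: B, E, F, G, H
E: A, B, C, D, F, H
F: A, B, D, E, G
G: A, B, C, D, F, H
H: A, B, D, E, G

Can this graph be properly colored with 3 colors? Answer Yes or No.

No

A, B, E, F form a clique, so at least 4 colors are needed.
So 3 colors are not enough.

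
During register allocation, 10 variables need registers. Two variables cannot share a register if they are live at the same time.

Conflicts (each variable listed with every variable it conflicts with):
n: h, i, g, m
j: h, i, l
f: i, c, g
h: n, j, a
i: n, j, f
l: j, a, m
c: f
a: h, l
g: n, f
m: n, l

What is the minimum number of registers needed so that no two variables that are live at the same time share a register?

The cycle l-m-n-h-a-l has odd length 5, so it cannot be 2-colored; at least 3 registers are needed.
3 registers suffice: register 1 → {n, f, l}; register 2 → {h, i, c, g, m}; register 3 → {j, a}. Each listed conflict is separated.

3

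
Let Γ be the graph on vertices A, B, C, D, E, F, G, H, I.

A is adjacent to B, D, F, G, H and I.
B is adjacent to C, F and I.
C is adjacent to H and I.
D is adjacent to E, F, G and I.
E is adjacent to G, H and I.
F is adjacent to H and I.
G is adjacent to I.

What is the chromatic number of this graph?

A, B, F, I are mutually adjacent (a clique of size 4), so at least 4 colors are needed.
One proper 4-coloring: A=2, B=3, C=2, D=3, E=2, F=4, G=4, H=1, I=1. Each edge has distinct colors on its endpoints.

4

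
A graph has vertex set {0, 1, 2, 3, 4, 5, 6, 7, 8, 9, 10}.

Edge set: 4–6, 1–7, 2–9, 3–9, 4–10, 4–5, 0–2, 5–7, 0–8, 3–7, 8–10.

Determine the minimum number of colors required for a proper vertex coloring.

3

The cycle 0-8-10-4-5-7-3-9-2-0 has odd length 9, so it cannot be 2-colored; at least 3 colors are needed.
3 colors suffice: 0=a, 1=b, 2=b, 3=b, 4=a, 5=b, 6=b, 7=a, 8=c, 9=a, 10=b. No two adjacent vertices share a color.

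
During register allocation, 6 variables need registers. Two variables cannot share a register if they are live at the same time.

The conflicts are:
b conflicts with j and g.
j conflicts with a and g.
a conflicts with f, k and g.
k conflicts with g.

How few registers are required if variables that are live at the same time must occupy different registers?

3

a, k, g are mutually in conflict, so at least 3 registers are needed.
3 registers suffice: register 1 → {b, a}; register 2 → {f, g}; register 3 → {j, k}. No two conflicting variables share a register.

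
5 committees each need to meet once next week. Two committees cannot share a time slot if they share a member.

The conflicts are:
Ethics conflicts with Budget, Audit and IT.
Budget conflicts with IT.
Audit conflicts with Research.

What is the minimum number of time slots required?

Ethics, Budget, IT all conflict with each other, so at least 3 time slots are needed.
3 time slots suffice: Ethics=1, Budget=3, Audit=2, IT=2, Research=1. No two conflicting committees share a time slot.

3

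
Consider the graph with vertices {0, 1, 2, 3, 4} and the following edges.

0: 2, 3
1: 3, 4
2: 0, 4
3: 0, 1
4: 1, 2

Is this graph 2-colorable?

The cycle 4-1-3-0-2-4 has odd length 5, so it cannot be 2-colored; at least 3 colors are needed.
So 2 colors are not enough.

No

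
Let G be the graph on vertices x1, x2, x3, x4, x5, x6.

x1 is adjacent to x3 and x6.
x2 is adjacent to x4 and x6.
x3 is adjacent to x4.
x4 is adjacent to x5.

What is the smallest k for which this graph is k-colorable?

3

The cycle x6-x2-x4-x3-x1-x6 has odd length 5, so it cannot be 2-colored; at least 3 colors are needed.
One proper 3-coloring: x1=1, x2=2, x3=2, x4=1, x5=2, x6=3. Every edge joins two different colors.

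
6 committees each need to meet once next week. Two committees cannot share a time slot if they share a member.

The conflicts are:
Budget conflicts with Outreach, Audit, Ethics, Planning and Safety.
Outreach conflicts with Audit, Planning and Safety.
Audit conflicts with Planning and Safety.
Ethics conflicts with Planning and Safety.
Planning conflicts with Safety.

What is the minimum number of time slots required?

Budget, Outreach, Audit, Planning, Safety all conflict with each other, so at least 5 time slots are needed.
5 time slots suffice: time slot 1 → {Planning}; time slot 2 → {Safety}; time slot 3 → {Budget}; time slot 4 → {Outreach, Ethics}; time slot 5 → {Audit}. No two conflicting committees share a time slot.

5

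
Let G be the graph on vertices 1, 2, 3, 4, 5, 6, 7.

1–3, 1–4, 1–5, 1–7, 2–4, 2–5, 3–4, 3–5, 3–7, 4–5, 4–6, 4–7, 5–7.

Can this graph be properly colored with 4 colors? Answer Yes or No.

1, 3, 4, 5, 7 are pairwise adjacent (a clique of size 5), so at least 5 colors are needed.
So 4 colors are not enough.

No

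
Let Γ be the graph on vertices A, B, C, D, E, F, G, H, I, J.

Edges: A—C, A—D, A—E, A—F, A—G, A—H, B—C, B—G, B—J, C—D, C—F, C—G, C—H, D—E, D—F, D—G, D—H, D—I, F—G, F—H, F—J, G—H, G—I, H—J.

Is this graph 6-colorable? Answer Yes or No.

Yes

The chromatic number is 6. A, C, D, F, G, H form a clique, so at least 6 colors are needed.
One proper 6-coloring: A=4, B=2, C=5, D=2, E=1, F=6, G=1, H=3, I=3, J=1.
That is already a proper 6-coloring.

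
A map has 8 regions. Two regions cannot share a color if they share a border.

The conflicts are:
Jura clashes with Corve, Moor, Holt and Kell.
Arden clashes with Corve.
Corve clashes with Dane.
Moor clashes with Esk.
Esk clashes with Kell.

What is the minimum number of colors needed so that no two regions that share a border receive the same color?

2

Moor and Esk conflict, so at least 2 colors are needed.
One proper 2-coloring: Jura=1, Arden=1, Corve=2, Moor=2, Dane=1, Holt=2, Esk=1, Kell=2. Each listed conflict is separated.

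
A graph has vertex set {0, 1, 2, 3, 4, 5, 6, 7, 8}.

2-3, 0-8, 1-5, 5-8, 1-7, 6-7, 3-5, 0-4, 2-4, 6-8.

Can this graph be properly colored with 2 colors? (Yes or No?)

The cycle 7-6-8-5-1-7 has odd length 5, so it cannot be 2-colored; at least 3 colors are needed.
So 2 colors are not enough.

No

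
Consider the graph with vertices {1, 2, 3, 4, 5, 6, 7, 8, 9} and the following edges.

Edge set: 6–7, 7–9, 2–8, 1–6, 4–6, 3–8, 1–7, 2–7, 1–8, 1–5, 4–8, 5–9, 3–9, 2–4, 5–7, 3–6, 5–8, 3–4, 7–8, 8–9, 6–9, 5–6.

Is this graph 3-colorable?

No

5, 6, 7, 9 form a clique, so at least 4 colors are needed.
So 3 colors are not enough.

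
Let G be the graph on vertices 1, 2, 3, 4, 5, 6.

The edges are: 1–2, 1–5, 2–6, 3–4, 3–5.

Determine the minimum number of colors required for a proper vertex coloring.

3 and 4 are adjacent, so at least 2 colors are needed.
One proper 2-coloring: 1=a, 2=b, 3=a, 4=b, 5=b, 6=a. Each edge has distinct colors on its endpoints.

2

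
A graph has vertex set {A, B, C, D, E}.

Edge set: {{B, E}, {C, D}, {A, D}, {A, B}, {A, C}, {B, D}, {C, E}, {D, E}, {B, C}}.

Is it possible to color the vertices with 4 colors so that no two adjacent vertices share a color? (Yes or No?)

Yes

The chromatic number is 4. B, C, D, E are pairwise adjacent (a clique of size 4), so at least 4 colors are needed.
One proper 4-coloring: A=yellow, B=red, C=blue, D=green, E=yellow.
That is already a proper 4-coloring.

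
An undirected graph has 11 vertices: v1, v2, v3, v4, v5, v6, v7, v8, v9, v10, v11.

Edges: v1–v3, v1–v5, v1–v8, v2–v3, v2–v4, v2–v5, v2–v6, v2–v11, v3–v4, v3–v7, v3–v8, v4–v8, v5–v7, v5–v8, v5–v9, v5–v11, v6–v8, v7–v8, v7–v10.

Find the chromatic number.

3

v3, v7, v8 are pairwise adjacent, so at least 3 colors are needed.
3 colors suffice: color red → {v2, v8, v9, v10}; color blue → {v3, v5, v6}; color green → {v1, v4, v7, v11}. No two adjacent vertices share a color.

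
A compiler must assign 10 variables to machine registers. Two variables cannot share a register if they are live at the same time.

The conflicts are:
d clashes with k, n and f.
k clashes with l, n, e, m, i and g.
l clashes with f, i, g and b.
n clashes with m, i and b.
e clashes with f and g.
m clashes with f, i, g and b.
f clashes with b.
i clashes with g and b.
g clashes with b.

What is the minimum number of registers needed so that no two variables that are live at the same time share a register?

k, l, i, g all conflict with each other, so at least 4 registers are needed.
A valid assignment using 4 registers: d=3, k=1, l=3, n=4, e=3, m=3, f=2, i=2, g=4, b=1. Every pair that conflicts lands in different registers.

4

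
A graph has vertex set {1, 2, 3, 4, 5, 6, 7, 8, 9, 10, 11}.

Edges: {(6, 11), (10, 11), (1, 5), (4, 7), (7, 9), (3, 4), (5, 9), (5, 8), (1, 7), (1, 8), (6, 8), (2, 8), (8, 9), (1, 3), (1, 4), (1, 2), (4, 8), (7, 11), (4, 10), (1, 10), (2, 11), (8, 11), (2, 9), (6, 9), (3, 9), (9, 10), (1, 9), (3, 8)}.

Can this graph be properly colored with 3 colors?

No

1, 2, 8, 9 are pairwise adjacent (a clique of size 4), so at least 4 colors are needed.
So 3 colors are not enough.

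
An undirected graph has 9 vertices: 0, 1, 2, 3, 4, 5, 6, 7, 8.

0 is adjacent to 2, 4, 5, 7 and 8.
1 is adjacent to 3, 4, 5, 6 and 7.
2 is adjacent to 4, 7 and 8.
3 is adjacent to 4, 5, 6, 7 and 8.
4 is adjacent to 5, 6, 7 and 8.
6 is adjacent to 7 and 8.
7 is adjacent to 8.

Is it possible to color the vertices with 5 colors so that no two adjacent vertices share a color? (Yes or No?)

The chromatic number is 5. 1, 3, 4, 6, 7 are pairwise adjacent (a clique of size 5), so at least 5 colors are needed.
5 colors suffice: color a → {4}; color b → {5, 7}; color c → {1, 8}; color d → {0, 3}; color e → {2, 6}.
That is already a proper 5-coloring.

Yes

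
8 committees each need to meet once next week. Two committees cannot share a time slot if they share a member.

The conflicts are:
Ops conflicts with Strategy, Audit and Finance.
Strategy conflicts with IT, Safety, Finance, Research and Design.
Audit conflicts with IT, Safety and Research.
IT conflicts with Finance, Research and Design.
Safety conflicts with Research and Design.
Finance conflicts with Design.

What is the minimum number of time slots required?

4

Strategy, IT, Finance, Design all conflict with each other, so at least 4 time slots are needed.
4 time slots suffice: time slot 1 → {Strategy, Audit}; time slot 2 → {Ops, IT, Safety}; time slot 3 → {Research, Design}; time slot 4 → {Finance}. Every pair that conflicts lands in different time slots.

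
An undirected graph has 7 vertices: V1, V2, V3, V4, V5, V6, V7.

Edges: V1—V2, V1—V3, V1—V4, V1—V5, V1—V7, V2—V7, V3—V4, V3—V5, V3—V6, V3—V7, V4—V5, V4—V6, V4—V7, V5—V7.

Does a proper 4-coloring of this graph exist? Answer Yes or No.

V1, V3, V4, V5, V7 form a clique, so at least 5 colors are needed.
So 4 colors are not enough.

No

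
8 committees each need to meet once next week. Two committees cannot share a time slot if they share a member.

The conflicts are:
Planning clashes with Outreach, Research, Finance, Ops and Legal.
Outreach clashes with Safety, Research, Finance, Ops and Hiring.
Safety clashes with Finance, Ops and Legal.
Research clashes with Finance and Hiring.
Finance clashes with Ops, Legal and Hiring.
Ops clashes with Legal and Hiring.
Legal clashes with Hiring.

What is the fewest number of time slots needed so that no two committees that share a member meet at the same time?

4

Planning, Outreach, Research, Finance pairwise conflict, so at least 4 time slots are needed.
4 time slots suffice: time slot 1 → {Finance}; time slot 2 → {Outreach, Legal}; time slot 3 → {Research, Ops}; time slot 4 → {Planning, Safety, Hiring}. No two conflicting committees share a time slot.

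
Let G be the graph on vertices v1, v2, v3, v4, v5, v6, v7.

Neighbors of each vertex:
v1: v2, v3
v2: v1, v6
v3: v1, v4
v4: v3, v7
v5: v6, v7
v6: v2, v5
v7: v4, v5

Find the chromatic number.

3

The cycle v2-v6-v5-v7-v4-v3-v1-v2 has odd length 7, so it cannot be 2-colored; at least 3 colors are needed.
One proper 3-coloring: v1=red, v2=blue, v3=blue, v4=green, v5=blue, v6=red, v7=red. Each edge has distinct colors on its endpoints.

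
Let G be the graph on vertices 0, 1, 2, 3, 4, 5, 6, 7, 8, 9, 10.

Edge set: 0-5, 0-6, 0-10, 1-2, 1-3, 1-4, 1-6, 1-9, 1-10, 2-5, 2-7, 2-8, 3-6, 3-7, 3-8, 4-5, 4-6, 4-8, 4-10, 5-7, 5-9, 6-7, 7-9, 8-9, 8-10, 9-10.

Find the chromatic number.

2, 5, 7 form a triangle, so at least 3 colors are needed.
One proper 3-coloring: 0=a, 1=a, 2=c, 3=c, 4=c, 5=b, 6=b, 7=a, 8=a, 9=c, 10=b. No two adjacent vertices share a color.

3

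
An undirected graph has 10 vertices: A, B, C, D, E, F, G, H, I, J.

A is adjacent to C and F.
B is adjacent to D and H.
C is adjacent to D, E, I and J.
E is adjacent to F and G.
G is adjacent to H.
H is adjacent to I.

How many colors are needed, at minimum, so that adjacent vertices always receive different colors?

The cycle H-I-C-E-G-H has odd length 5, so it cannot be 2-colored; at least 3 colors are needed.
3 colors suffice: color red → {C, F, H}; color blue → {A, B, E, I, J}; color green → {D, G}. Each edge has distinct colors on its endpoints.

3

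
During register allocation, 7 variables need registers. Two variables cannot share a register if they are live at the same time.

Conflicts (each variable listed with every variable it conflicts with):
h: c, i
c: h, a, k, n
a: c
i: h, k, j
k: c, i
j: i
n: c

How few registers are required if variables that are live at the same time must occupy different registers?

c and k conflict, so at least 2 registers are needed.
2 registers suffice: register 1 → {c, i}; register 2 → {h, a, k, j, n}. Each listed conflict is separated.

2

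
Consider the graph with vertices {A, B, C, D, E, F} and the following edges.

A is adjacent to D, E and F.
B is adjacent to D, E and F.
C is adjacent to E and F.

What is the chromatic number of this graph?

B and E are adjacent, so at least 2 colors are needed.
One proper 2-coloring: A=1, B=1, C=1, D=2, E=2, F=2. Every edge joins two different colors.

2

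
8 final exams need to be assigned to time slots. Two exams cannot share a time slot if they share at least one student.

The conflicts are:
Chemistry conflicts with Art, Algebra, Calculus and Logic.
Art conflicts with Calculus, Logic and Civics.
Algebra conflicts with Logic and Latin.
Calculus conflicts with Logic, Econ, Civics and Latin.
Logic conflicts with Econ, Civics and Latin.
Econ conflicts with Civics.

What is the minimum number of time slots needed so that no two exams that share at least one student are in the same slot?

Calculus, Logic, Econ, Civics pairwise conflict, so at least 4 time slots are needed.
4 time slots suffice: time slot 1 → {Logic}; time slot 2 → {Algebra, Calculus}; time slot 3 → {Chemistry, Civics, Latin}; time slot 4 → {Art, Econ}. No two conflicting exams share a time slot.

4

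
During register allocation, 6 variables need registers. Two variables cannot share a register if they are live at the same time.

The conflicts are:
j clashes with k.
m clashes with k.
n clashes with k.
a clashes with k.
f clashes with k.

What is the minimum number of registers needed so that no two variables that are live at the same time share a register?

a and k conflict, so at least 2 registers are needed.
2 registers suffice: j=2, m=2, n=2, a=2, f=2, k=1. Every pair that conflicts lands in different registers.

2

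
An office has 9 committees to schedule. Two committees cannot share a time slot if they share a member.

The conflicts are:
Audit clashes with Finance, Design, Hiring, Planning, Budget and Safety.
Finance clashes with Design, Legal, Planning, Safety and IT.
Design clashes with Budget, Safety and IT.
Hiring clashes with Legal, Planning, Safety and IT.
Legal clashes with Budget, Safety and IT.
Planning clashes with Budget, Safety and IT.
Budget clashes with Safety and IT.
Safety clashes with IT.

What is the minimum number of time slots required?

4

Hiring, Legal, Safety, IT all conflict with each other, so at least 4 time slots are needed.
Using 4 time slots: Audit=2, Finance=3, Design=4, Hiring=3, Legal=4, Planning=4, Budget=3, Safety=1, IT=2. No two conflicting committees share a time slot.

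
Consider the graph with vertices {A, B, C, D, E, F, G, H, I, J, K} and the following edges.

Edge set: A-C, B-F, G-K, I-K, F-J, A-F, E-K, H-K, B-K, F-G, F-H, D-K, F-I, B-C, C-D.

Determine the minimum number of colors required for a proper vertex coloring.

2

B and C are adjacent, so at least 2 colors are needed.
One proper 2-coloring: A=2, B=2, C=1, D=2, E=2, F=1, G=2, H=2, I=2, J=2, K=1. Each edge has distinct colors on its endpoints.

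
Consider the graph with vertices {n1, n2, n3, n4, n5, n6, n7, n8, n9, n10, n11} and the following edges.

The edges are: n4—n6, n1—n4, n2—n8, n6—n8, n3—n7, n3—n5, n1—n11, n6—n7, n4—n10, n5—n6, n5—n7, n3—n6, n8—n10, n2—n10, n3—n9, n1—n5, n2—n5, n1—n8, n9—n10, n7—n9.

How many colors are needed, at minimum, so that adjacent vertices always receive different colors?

n3, n5, n6, n7 are pairwise adjacent (a clique of size 4), so at least 4 colors are needed.
4 colors suffice: color 1 → {n1, n6, n10}; color 2 → {n4, n5, n8, n9, n11}; color 3 → {n2, n7}; color 4 → {n3}. Each edge has distinct colors on its endpoints.

4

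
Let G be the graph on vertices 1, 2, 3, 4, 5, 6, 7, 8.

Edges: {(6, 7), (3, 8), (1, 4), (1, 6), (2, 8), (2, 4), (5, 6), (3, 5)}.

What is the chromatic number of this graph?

The cycle 6-5-3-8-2-4-1-6 has odd length 7, so it cannot be 2-colored; at least 3 colors are needed.
3 colors suffice: color red → {4, 6, 8}; color blue → {1, 2, 3, 7}; color green → {5}. No two adjacent vertices share a color.

3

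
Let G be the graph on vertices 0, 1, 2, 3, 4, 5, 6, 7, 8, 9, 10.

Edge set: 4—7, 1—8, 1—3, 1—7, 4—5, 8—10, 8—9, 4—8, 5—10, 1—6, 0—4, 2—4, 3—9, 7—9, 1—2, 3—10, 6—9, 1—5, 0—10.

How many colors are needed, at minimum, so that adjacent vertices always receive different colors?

6 and 9 are adjacent, so at least 2 colors are needed.
One proper 2-coloring: 0=blue, 1=red, 2=blue, 3=blue, 4=red, 5=blue, 6=blue, 7=blue, 8=blue, 9=red, 10=red. Each edge has distinct colors on its endpoints.

2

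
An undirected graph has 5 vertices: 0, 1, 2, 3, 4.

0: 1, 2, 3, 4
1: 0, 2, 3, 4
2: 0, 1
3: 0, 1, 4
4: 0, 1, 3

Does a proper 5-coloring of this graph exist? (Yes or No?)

The chromatic number is 4. 0, 1, 3, 4 form a clique, so at least 4 colors are needed.
4 colors suffice: color a → {1}; color b → {0}; color c → {2, 4}; color d → {3}.
Since 5 ≥ 4, a proper 5-coloring certainly exists.

Yes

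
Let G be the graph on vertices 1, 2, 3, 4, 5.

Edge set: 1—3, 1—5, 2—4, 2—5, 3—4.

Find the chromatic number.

The cycle 3-4-2-5-1-3 has odd length 5, so it cannot be 2-colored; at least 3 colors are needed.
3 colors suffice: 1=red, 2=red, 3=blue, 4=green, 5=blue. Every edge joins two different colors.

3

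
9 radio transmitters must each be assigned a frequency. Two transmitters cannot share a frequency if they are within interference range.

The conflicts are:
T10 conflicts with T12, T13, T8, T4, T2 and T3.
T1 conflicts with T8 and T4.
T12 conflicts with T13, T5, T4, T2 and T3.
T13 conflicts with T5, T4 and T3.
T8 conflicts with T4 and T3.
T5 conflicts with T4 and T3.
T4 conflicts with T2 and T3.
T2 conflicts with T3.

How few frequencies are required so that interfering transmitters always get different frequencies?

5

T12, T13, T5, T4, T3 are mutually in conflict, so at least 5 frequencies are needed.
5 frequencies suffice: frequency 1 → {T4}; frequency 2 → {T1, T3}; frequency 3 → {T12, T8}; frequency 4 → {T10, T5}; frequency 5 → {T13, T2}. No two conflicting transmitters share a frequency.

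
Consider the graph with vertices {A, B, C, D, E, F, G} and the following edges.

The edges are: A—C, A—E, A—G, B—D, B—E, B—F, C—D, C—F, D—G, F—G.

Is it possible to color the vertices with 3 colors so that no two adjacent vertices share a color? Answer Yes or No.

The chromatic number is 3. The cycle E-B-D-G-A-E has odd length 5, so it cannot be 2-colored; at least 3 colors are needed.
One proper 3-coloring: A=red, B=blue, C=blue, D=red, E=green, F=red, G=blue.
That is already a proper 3-coloring.

Yes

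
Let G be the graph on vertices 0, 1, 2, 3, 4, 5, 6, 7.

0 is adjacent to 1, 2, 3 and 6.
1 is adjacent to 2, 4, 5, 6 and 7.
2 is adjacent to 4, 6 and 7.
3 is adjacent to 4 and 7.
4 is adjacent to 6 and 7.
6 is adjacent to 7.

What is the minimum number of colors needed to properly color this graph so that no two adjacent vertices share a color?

5

1, 2, 4, 6, 7 are pairwise adjacent (a clique of size 5), so at least 5 colors are needed.
A valid assignment using 5 colors: 0=b, 1=a, 2=c, 3=a, 4=b, 5=b, 6=d, 7=e. Every edge joins two different colors.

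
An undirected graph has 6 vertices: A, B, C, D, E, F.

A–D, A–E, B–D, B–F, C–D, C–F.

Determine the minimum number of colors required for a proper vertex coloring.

B and F are adjacent, so at least 2 colors are needed.
2 colors suffice: color 1 → {D, E, F}; color 2 → {A, B, C}. Each edge has distinct colors on its endpoints.

2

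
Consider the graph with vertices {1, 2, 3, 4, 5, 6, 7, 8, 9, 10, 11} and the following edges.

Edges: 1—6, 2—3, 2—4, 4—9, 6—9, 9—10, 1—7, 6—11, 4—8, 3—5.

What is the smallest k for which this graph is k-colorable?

2

1 and 7 are adjacent, so at least 2 colors are needed.
2 colors suffice: color red → {1, 2, 5, 8, 9, 11}; color blue → {3, 4, 6, 7, 10}. No two adjacent vertices share a color.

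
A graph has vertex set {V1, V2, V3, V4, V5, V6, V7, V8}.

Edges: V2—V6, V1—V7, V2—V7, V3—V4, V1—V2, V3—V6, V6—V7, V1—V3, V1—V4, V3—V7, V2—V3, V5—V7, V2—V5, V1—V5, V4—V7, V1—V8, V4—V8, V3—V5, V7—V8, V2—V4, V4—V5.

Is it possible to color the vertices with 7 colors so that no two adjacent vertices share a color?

The chromatic number is 6. V1, V2, V3, V4, V5, V7 form a clique, so at least 6 colors are needed.
A valid assignment using 6 colors: V1=2, V2=4, V3=5, V4=3, V5=6, V6=2, V7=1, V8=4.
Since 7 ≥ 6, a proper 7-coloring certainly exists.

Yes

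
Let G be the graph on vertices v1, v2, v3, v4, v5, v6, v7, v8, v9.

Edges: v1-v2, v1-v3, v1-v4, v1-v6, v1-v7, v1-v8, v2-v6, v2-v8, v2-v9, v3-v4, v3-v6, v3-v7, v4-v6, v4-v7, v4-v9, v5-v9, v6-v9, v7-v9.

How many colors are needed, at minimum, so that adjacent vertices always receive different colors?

4

v1, v3, v4, v6 form a clique, so at least 4 colors are needed.
One proper 4-coloring: v1=1, v2=3, v3=4, v4=3, v5=2, v6=2, v7=2, v8=2, v9=1. Every edge joins two different colors.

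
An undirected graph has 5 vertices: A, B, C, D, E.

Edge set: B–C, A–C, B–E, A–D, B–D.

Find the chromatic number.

B and E are adjacent, so at least 2 colors are needed.
A valid assignment using 2 colors: A=1, B=1, C=2, D=2, E=2. Each edge has distinct colors on its endpoints.

2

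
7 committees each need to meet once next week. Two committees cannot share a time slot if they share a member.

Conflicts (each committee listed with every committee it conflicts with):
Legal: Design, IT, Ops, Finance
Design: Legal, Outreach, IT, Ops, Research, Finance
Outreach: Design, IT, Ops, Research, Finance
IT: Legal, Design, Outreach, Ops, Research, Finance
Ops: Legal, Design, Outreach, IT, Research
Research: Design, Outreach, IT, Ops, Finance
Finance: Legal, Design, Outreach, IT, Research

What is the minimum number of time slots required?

Design, Outreach, IT, Research, Finance all conflict with each other, so at least 5 time slots are needed.
5 time slots suffice: time slot 1 → {Design}; time slot 2 → {IT}; time slot 3 → {Ops, Finance}; time slot 4 → {Legal, Outreach}; time slot 5 → {Research}. Every pair that conflicts lands in different time slots.

5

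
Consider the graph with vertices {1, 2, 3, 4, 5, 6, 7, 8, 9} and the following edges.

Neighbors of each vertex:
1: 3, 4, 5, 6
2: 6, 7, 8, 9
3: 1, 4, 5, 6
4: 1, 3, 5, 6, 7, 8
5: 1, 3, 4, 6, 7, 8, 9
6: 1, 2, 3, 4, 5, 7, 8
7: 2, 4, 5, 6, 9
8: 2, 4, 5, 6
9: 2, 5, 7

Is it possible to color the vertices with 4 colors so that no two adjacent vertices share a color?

1, 3, 4, 5, 6 are mutually adjacent (a clique of size 5), so at least 5 colors are needed.
So 4 colors are not enough.

No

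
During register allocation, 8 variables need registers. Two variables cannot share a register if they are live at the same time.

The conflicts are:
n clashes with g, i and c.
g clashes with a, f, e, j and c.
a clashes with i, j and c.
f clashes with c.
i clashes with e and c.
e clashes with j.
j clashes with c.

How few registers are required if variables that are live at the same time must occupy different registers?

g, a, j, c are mutually in conflict, so at least 4 registers are needed.
4 registers suffice: register 1 → {e, c}; register 2 → {g, i}; register 3 → {n, f, j}; register 4 → {a}. Every pair that conflicts lands in different registers.

4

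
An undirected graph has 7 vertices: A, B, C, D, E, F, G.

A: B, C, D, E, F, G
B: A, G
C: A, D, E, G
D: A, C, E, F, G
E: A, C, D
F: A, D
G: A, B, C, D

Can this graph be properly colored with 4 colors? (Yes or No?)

The chromatic number is 4. A, C, D, E are pairwise adjacent (a clique of size 4), so at least 4 colors are needed.
One proper 4-coloring: A=1, B=2, C=3, D=2, E=4, F=3, G=4.
That is already a proper 4-coloring.

Yes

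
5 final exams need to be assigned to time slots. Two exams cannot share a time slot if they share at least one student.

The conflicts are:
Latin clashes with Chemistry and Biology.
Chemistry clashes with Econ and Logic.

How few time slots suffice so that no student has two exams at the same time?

Chemistry and Logic conflict, so at least 2 time slots are needed.
Using 2 time slots: Latin=2, Chemistry=1, Econ=2, Logic=2, Biology=1. No two conflicting exams share a time slot.

2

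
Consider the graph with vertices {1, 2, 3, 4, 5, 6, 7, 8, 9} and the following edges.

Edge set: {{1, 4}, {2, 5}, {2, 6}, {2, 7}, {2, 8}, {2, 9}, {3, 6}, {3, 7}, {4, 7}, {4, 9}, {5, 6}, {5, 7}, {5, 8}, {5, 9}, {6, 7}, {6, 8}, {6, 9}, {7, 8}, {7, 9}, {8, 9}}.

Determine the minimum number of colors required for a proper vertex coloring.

6

2, 5, 6, 7, 8, 9 are pairwise adjacent (a clique of size 6), so at least 6 colors are needed.
6 colors suffice: color red → {1, 7}; color blue → {3, 9}; color green → {4, 6}; color yellow → {8}; color purple → {2}; color orange → {5}. Each edge has distinct colors on its endpoints.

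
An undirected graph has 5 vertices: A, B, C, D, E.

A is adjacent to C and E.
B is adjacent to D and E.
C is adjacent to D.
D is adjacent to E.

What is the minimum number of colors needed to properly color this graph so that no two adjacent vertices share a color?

B, D, E are pairwise adjacent, so at least 3 colors are needed.
A valid assignment using 3 colors: A=2, B=3, C=1, D=2, E=1. Every edge joins two different colors.

3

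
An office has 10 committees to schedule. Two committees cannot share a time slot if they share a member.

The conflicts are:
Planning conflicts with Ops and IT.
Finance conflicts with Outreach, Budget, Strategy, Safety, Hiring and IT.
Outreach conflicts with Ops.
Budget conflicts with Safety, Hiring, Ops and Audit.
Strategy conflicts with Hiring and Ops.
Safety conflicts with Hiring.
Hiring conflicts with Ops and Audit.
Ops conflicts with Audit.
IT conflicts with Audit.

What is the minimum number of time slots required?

4

Budget, Hiring, Ops, Audit pairwise conflict, so at least 4 time slots are needed.
4 time slots suffice: time slot 1 → {Finance, Ops}; time slot 2 → {Outreach, Hiring, IT}; time slot 3 → {Planning, Budget, Strategy}; time slot 4 → {Safety, Audit}. Every pair that conflicts lands in different time slots.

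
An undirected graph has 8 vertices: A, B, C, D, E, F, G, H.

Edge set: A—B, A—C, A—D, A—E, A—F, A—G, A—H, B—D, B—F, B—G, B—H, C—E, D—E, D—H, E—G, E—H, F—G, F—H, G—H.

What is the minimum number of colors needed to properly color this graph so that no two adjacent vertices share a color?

5

A, B, F, G, H form a clique, so at least 5 colors are needed.
5 colors suffice: color 1 → {A}; color 2 → {C, H}; color 3 → {B, E}; color 4 → {D, G}; color 5 → {F}. Each edge has distinct colors on its endpoints.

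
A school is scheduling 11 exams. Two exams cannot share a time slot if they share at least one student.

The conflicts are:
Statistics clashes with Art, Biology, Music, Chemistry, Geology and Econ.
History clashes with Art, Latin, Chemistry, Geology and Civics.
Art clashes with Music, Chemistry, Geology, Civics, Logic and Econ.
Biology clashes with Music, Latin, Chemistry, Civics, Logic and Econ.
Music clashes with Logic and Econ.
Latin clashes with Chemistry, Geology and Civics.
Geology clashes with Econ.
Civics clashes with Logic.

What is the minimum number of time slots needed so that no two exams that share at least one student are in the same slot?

Statistics, Art, Music, Econ pairwise conflict, so at least 4 time slots are needed.
4 time slots suffice: Statistics=2, History=2, Art=1, Biology=1, Music=3, Latin=4, Chemistry=3, Geology=3, Civics=3, Logic=2, Econ=4. No two conflicting exams share a time slot.

4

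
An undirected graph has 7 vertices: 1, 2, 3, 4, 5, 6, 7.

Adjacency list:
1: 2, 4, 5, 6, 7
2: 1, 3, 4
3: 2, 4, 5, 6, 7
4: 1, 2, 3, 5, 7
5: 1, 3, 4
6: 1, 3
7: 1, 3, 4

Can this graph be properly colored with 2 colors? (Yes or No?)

2, 3, 4 are pairwise adjacent, so at least 3 colors are needed.
So 2 colors are not enough.

No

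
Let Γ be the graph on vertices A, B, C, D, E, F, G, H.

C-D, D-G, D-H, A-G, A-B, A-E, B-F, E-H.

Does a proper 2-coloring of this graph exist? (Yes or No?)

No

The cycle A-E-H-D-G-A has odd length 5, so it cannot be 2-colored; at least 3 colors are needed.
So 2 colors are not enough.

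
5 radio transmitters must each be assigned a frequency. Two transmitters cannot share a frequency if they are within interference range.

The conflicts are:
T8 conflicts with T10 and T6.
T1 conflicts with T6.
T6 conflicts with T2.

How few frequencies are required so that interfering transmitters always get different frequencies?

T1 and T6 conflict, so at least 2 frequencies are needed.
Using 2 frequencies: T8=2, T1=2, T10=1, T6=1, T2=2. No two conflicting transmitters share a frequency.

2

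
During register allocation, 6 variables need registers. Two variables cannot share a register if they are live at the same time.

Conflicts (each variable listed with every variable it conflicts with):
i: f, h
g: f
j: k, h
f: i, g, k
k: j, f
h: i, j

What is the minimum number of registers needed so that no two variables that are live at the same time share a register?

The cycle k-j-h-i-f-k has odd length 5, so it cannot be 2-colored; at least 3 registers are needed.
3 registers suffice: register 1 → {f, h}; register 2 → {i, g, j}; register 3 → {k}. Every pair that conflicts lands in different registers.

3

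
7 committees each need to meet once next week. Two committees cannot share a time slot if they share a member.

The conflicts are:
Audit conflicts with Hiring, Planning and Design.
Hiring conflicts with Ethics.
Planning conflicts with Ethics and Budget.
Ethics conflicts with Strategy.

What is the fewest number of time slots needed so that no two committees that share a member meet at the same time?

Ethics and Strategy conflict, so at least 2 time slots are needed.
2 time slots suffice: time slot 1 → {Hiring, Planning, Design, Strategy}; time slot 2 → {Audit, Ethics, Budget}. Every pair that conflicts lands in different time slots.

2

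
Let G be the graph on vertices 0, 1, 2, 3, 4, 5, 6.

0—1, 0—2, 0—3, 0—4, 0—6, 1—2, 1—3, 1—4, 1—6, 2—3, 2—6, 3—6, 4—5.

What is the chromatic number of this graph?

5

0, 1, 2, 3, 6 form a clique, so at least 5 colors are needed.
5 colors suffice: 0=a, 1=b, 2=e, 3=c, 4=c, 5=a, 6=d. Every edge joins two different colors.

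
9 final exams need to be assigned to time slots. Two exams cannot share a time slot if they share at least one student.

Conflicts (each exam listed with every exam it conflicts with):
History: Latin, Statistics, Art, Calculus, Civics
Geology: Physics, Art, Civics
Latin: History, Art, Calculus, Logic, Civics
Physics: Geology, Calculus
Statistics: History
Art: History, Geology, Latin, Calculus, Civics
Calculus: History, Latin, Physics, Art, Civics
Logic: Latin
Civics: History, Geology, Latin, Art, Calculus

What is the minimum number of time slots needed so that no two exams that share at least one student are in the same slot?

History, Latin, Art, Calculus, Civics are mutually in conflict, so at least 5 time slots are needed.
5 time slots suffice: time slot 1 → {Physics, Statistics, Logic, Civics}; time slot 2 → {Geology, Calculus}; time slot 3 → {Latin}; time slot 4 → {Art}; time slot 5 → {History}. Every pair that conflicts lands in different time slots.

5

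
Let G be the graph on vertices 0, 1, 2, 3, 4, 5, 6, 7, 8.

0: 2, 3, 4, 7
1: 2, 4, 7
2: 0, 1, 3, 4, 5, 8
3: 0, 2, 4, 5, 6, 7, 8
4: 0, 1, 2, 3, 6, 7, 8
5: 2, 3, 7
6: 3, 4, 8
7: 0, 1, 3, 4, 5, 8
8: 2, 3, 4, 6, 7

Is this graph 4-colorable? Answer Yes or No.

The chromatic number is 4. 3, 4, 6, 8 form a clique, so at least 4 colors are needed.
4 colors suffice: color red → {1, 3}; color blue → {4, 5}; color green → {2, 6, 7}; color yellow → {0, 8}.
That is already a proper 4-coloring.

Yes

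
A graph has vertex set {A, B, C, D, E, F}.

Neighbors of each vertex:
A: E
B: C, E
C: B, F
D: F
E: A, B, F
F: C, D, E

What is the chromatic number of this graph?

A and E are adjacent, so at least 2 colors are needed.
2 colors suffice: color 1 → {A, B, F}; color 2 → {C, D, E}. No two adjacent vertices share a color.

2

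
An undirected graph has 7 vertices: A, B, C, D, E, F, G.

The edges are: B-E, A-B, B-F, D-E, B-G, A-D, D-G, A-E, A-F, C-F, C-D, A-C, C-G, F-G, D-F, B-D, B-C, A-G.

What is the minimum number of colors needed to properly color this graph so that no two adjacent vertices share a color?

A, B, C, D, F, G form a clique, so at least 6 colors are needed.
A valid assignment using 6 colors: A=3, B=2, C=6, D=1, E=4, F=5, G=4. No two adjacent vertices share a color.

6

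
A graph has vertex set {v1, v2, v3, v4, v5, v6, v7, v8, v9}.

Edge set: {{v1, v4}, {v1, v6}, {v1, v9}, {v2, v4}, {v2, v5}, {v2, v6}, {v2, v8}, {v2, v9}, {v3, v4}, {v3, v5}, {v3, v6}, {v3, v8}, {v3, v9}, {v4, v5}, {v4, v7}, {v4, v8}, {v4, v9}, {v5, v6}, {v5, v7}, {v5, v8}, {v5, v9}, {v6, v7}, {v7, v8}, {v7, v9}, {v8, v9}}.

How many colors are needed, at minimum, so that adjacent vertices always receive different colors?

5

v2, v4, v5, v8, v9 are mutually adjacent (a clique of size 5), so at least 5 colors are needed.
5 colors suffice: color 1 → {v1, v5}; color 2 → {v6, v9}; color 3 → {v4}; color 4 → {v8}; color 5 → {v2, v3, v7}. Every edge joins two different colors.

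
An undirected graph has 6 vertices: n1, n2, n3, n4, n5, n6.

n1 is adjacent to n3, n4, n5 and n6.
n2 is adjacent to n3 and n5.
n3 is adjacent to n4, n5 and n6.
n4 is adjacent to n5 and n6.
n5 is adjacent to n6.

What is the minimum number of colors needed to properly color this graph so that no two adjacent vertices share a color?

n1, n3, n4, n5, n6 form a clique, so at least 5 colors are needed.
A valid assignment using 5 colors: n1=4, n2=3, n3=1, n4=5, n5=2, n6=3. Every edge joins two different colors.

5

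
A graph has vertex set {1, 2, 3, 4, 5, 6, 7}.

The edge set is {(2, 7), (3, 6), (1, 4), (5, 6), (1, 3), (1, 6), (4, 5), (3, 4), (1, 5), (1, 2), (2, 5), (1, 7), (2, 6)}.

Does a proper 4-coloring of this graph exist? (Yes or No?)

The chromatic number is 4. 1, 2, 5, 6 are pairwise adjacent (a clique of size 4), so at least 4 colors are needed.
4 colors suffice: color red → {1}; color blue → {2, 3}; color green → {4, 6, 7}; color yellow → {5}.
That is already a proper 4-coloring.

Yes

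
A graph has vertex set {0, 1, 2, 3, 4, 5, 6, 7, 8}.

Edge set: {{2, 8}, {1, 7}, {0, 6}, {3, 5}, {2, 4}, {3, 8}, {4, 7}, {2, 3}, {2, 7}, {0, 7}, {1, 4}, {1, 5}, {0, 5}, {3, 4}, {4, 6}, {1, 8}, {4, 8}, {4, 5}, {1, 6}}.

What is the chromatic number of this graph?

4

2, 3, 4, 8 are pairwise adjacent (a clique of size 4), so at least 4 colors are needed.
4 colors suffice: color red → {0, 4}; color blue → {1, 2}; color green → {5, 6, 7, 8}; color yellow → {3}. No two adjacent vertices share a color.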